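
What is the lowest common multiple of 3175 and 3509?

gcd first: 3509 = 1·3175 + 334; 3175 = 9·334 + 169; 334 = 1·169 + 165; 169 = 1·165 + 4; 165 = 41·4 + 1; 4 = 4·1 + 0 → gcd = 1
lcm = 3175·3509/gcd = 11141075/1 = 11141075

11141075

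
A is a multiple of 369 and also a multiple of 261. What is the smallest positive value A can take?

gcd first: 369 = 1·261 + 108; 261 = 2·108 + 45; 108 = 2·45 + 18; 45 = 2·18 + 9; 18 = 2·9 + 0 → gcd = 9
lcm = 369·261/gcd = 96309/9 = 10701

10701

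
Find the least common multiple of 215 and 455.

19565

215 = 5 · 43; 455 = 5 · 7 · 13
max exponents: 5 · 7 · 13 · 43 = 19565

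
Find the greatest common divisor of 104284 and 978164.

Euclid: 978164 = 9·104284 + 39608; 104284 = 2·39608 + 25068; 39608 = 1·25068 + 14540; 25068 = 1·14540 + 10528; 14540 = 1·10528 + 4012; 10528 = 2·4012 + 2504; 4012 = 1·2504 + 1508; 2504 = 1·1508 + 996; 1508 = 1·996 + 512; 996 = 1·512 + 484; 512 = 1·484 + 28; 484 = 17·28 + 8; 28 = 3·8 + 4; 8 = 2·4 + 0. Last nonzero remainder: 4.

4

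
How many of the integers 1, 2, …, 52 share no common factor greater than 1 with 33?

33 = 3·11. Inclusion–exclusion on these primes:
52 − ⌊52/3⌋ − ⌊52/11⌋ + ⌊52/33⌋ = 32

32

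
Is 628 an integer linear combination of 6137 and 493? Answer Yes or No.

No

gcd(6137, 493): 6137 = 12·493 + 221; 493 = 2·221 + 51; 221 = 4·51 + 17; 51 = 3·17 + 0 → 17
17 does not divide 628, so a solution does not exist.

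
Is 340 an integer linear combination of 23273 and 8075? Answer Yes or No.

Yes

gcd(23273, 8075): 23273 = 2·8075 + 7123; 8075 = 1·7123 + 952; 7123 = 7·952 + 459; 952 = 2·459 + 34; 459 = 13·34 + 17; 34 = 2·17 + 0 → 17
17 divides 340, so a solution exists.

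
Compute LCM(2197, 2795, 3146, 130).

114309910

2197 = 13³; 2795 = 5 · 13 · 43; 3146 = 2 · 11² · 13; 130 = 2 · 5 · 13
lcm takes max exponent of each prime: 2 · 5 · 11² · 13³ · 43 = 114309910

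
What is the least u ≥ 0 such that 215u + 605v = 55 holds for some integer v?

Euclid: 605 = 2·215 + 175; 215 = 1·175 + 40; 175 = 4·40 + 15; 40 = 2·15 + 10; 15 = 1·10 + 5; 10 = 2·5 + 0 → gcd = 5; 55 = 5·11.
Back-substitution yields 215·(-45) + 605·(16) = 5, so one solution is u = -45·11 = -495, v = 16·11 = 176.
Solutions in u differ by 605/5 = 121; the one in [0, 121) is -495 mod 121 = 110.

110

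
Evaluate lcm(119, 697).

gcd first: 697 = 5·119 + 102; 119 = 1·102 + 17; 102 = 6·17 + 0 → gcd = 17
lcm = 119·697/gcd = 82943/17 = 4879

4879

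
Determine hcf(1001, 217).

Euclid: 1001 = 4·217 + 133; 217 = 1·133 + 84; 133 = 1·84 + 49; 84 = 1·49 + 35; 49 = 1·35 + 14; 35 = 2·14 + 7; 14 = 2·7 + 0. Last nonzero remainder: 7.

7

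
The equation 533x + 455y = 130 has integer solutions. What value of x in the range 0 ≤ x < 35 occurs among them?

gcd(533, 455) = 13 (Euclid: 533 = 1·455 + 78; 455 = 5·78 + 65; 78 = 1·65 + 13; 65 = 5·13 + 0), and 13 | 130.
Extended Euclid: 533·(6) + 455·(-7) = 13. Scale by 10: x₀ = 60.
General solution x = x₀ + 35t; reducing mod 35 gives x = 25 (and y = -29).

25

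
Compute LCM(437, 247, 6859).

437 = 19 · 23; 247 = 13 · 19; 6859 = 19³
lcm takes max exponent of each prime: 13 · 19³ · 23 = 2050841

2050841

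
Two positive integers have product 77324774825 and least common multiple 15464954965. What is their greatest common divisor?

5

gcd·lcm = product, so gcd = 77324774825/15464954965 = 5.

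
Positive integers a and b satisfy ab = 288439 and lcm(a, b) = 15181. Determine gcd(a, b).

19

From gcd × lcm = ab: gcd = 288439 / 15181 = 19.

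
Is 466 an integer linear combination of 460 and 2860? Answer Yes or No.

gcd(460, 2860): 2860 = 6·460 + 100; 460 = 4·100 + 60; 100 = 1·60 + 40; 60 = 1·40 + 20; 40 = 2·20 + 0 → 20
20 does not divide 466, so a solution does not exist.

No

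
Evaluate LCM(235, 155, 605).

lcm(235, 155) = 235·155/gcd = 36425/5 = 7285
lcm(7285, 605) = 7285·605/gcd = 4407425/5 = 881485

881485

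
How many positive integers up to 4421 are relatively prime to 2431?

3492

Prime factors of 2431: 11, 13, 17. Count integers ≤ 4421 divisible by none of them.
By inclusion–exclusion: 4421 − ⌊4421/11⌋ − ⌊4421/13⌋ − ⌊4421/17⌋ + ⌊4421/143⌋ + ⌊4421/187⌋ + ⌊4421/221⌋ − ⌊4421/2431⌋ = 3492.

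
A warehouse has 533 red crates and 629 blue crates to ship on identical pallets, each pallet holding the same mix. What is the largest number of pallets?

1

533 = 13 · 41
629 = 17 · 37
Common: 1 = 1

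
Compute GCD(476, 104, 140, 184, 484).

476 = 2² · 7 · 17; 104 = 2³ · 13; 140 = 2² · 5 · 7; 184 = 2³ · 23; 484 = 2² · 11²
gcd takes min exponent of each prime: 2² = 4

4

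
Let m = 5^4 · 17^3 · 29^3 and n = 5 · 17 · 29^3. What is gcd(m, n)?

min exponent per shared prime: 5 · 17 · 29^3 = 2073065

2073065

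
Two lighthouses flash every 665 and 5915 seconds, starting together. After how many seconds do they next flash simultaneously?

112385

gcd first: 5915 = 8·665 + 595; 665 = 1·595 + 70; 595 = 8·70 + 35; 70 = 2·35 + 0 → gcd = 35
lcm = 665·5915/gcd = 3933475/35 = 112385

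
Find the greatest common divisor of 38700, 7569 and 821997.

gcd(38700, 7569): 38700 = 5·7569 + 855; 7569 = 8·855 + 729; 855 = 1·729 + 126; 729 = 5·126 + 99; 126 = 1·99 + 27; 99 = 3·27 + 18; 27 = 1·18 + 9; 18 = 2·9 + 0 → 9
gcd(9, 821997): 821997 = 91333·9 + 0 → 9

9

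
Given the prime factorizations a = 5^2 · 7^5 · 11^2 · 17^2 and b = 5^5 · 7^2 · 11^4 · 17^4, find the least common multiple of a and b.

64225374879771875

max exponent per prime: 5^5 · 7^5 · 11^4 · 17^4 = 64225374879771875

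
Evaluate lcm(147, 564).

gcd first: 564 = 3·147 + 123; 147 = 1·123 + 24; 123 = 5·24 + 3; 24 = 8·3 + 0 → gcd = 3
lcm = 147·564/gcd = 82908/3 = 27636

27636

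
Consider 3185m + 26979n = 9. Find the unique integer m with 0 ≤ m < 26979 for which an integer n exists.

Euclid: 26979 = 8·3185 + 1499; 3185 = 2·1499 + 187; 1499 = 8·187 + 3; 187 = 62·3 + 1; 3 = 3·1 + 0 → gcd = 1; 9 = 1·9.
Back-substitution yields 3185·(8945) + 26979·(-1056) = 1, so one solution is m = 8945·9 = 80505, n = -1056·9 = -9504.
Solutions in m differ by 26979/1 = 26979; the one in [0, 26979) is 80505 mod 26979 = 26547.

26547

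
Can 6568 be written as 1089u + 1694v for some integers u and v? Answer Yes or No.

No

By Bézout, 1089u + 1694v = 6568 has integer solutions iff gcd(1089, 1694) | 6568.
Euclid: 1694 = 1·1089 + 605; 1089 = 1·605 + 484; 605 = 1·484 + 121; 484 = 4·121 + 0. gcd = 121; 6568 mod 121 = 34. No.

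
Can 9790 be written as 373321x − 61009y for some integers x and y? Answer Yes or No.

No

By Bézout, 373321x − 61009y = 9790 has integer solutions iff gcd(373321, 61009) | 9790.
Euclid: 373321 = 6·61009 + 7267; 61009 = 8·7267 + 2873; 7267 = 2·2873 + 1521; 2873 = 1·1521 + 1352; 1521 = 1·1352 + 169; 1352 = 8·169 + 0. gcd = 169; 9790 mod 169 = 157. No.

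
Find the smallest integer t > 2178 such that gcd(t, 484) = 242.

484 = 242·2. Any t with gcd(t, 484) = 242 is a multiple of 242, say 242s, with s coprime to 2.
Need s > 2178/242, so s ≥ 10. First s ≥ 10 with gcd(s, 2) = 1 is s = 11. Thus t = 242·11 = 2662.

2662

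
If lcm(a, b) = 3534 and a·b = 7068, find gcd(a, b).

gcd·lcm = product, so gcd = 7068/3534 = 2.

2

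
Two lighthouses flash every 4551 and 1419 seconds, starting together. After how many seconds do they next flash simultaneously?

gcd first: 4551 = 3·1419 + 294; 1419 = 4·294 + 243; 294 = 1·243 + 51; 243 = 4·51 + 39; 51 = 1·39 + 12; 39 = 3·12 + 3; 12 = 4·3 + 0 → gcd = 3
lcm = 4551·1419/gcd = 6457869/3 = 2152623

2152623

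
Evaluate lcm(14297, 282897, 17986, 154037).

lcm(14297, 282897) = 14297·282897/gcd = 4044578409/17 = 237916377
lcm(237916377, 17986) = 237916377·17986/gcd = 4279163956722/17 = 251715526866
lcm(251715526866, 154037) = 251715526866·154037/gcd = 38773504611858042/17 = 2280794388932826

2280794388932826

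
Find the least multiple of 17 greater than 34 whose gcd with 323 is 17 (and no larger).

51

323 = 17·19. Any x with gcd(x, 323) = 17 is a multiple of 17, say 17s, with s coprime to 19.
Need s > 34/17, so s ≥ 3. First s ≥ 3 with gcd(s, 19) = 1 is s = 3. Thus x = 17·3 = 51.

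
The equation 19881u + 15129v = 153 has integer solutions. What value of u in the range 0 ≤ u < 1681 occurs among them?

gcd(19881, 15129) = 9 (Euclid: 19881 = 1·15129 + 4752; 15129 = 3·4752 + 873; 4752 = 5·873 + 387; 873 = 2·387 + 99; 387 = 3·99 + 90; 99 = 1·90 + 9; 90 = 10·9 + 0), and 9 | 153.
Extended Euclid: 19881·(-156) + 15129·(205) = 9. Scale by 17: u₀ = -2652.
General solution u = u₀ + 1681t; reducing mod 1681 gives u = 710 (and v = -933).

710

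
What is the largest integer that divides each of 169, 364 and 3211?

169 = 13²; 364 = 2² · 7 · 13; 3211 = 13² · 19
gcd takes min exponent of each prime: 13 = 13

13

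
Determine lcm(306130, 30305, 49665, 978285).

306130 = 2 · 5 · 11³ · 23; 30305 = 5 · 11 · 19 · 29; 49665 = 3 · 5 · 7 · 11 · 43; 978285 = 3 · 5 · 7² · 11³
lcm takes max exponent of each prime: 2 · 3 · 5 · 7² · 11³ · 19 · 23 · 29 · 43 = 1066211299230

1066211299230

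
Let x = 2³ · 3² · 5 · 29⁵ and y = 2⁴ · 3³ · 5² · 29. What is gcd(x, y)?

10440

min exponent per shared prime: 2³ · 3² · 5 · 29 = 10440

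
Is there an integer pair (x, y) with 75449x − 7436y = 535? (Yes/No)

No

gcd(75449, 7436): 75449 = 10·7436 + 1089; 7436 = 6·1089 + 902; 1089 = 1·902 + 187; 902 = 4·187 + 154; 187 = 1·154 + 33; 154 = 4·33 + 22; 33 = 1·22 + 11; 22 = 2·11 + 0 → 11
11 does not divide 535, so a solution does not exist.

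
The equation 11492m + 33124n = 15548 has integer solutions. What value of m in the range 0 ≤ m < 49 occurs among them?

gcd(11492, 33124) = 676 (Euclid: 33124 = 2·11492 + 10140; 11492 = 1·10140 + 1352; 10140 = 7·1352 + 676; 1352 = 2·676 + 0), and 676 | 15548.
Extended Euclid: 11492·(-23) + 33124·(8) = 676. Scale by 23: m₀ = -529.
General solution m = m₀ + 49t; reducing mod 49 gives m = 10 (and n = -3).

10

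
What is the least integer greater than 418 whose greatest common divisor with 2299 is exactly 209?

627

2299 = 209·11. Any x with gcd(x, 2299) = 209 is a multiple of 209, say 209s, with s coprime to 11.
Need s > 418/209, so s ≥ 3. First s ≥ 3 with gcd(s, 11) = 1 is s = 3. Thus x = 209·3 = 627.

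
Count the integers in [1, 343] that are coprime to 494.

494 = 2·13·19. Inclusion–exclusion on these primes:
343 − ⌊343/2⌋ − ⌊343/13⌋ − ⌊343/19⌋ + ⌊343/26⌋ + ⌊343/38⌋ + ⌊343/247⌋ − ⌊343/494⌋ = 151

151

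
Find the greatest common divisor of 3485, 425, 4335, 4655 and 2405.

5

gcd(3485, 425): 3485 = 8·425 + 85; 425 = 5·85 + 0 → 85
gcd(85, 4335): 4335 = 51·85 + 0 → 85
gcd(85, 4655): 4655 = 54·85 + 65; 85 = 1·65 + 20; 65 = 3·20 + 5; 20 = 4·5 + 0 → 5
gcd(5, 2405): 2405 = 481·5 + 0 → 5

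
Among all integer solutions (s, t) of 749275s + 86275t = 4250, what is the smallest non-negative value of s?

95

gcd(749275, 86275) = 425 (Euclid: 749275 = 8·86275 + 59075; 86275 = 1·59075 + 27200; 59075 = 2·27200 + 4675; 27200 = 5·4675 + 3825; 4675 = 1·3825 + 850; 3825 = 4·850 + 425; 850 = 2·425 + 0), and 425 | 4250.
Extended Euclid: 749275·(-92) + 86275·(799) = 425. Scale by 10: s₀ = -920.
General solution s = s₀ + 203k; reducing mod 203 gives s = 95 (and t = -825).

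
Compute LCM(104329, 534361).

192904321

104329 = 17² · 19²; 534361 = 17² · 43²
max exponents: 17² · 19² · 43² = 192904321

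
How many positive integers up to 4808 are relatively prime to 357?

Prime factors of 357: 3, 7, 17. Count integers ≤ 4808 divisible by none of them.
By inclusion–exclusion: 4808 − ⌊4808/3⌋ − ⌊4808/7⌋ − ⌊4808/17⌋ + ⌊4808/21⌋ + ⌊4808/51⌋ + ⌊4808/119⌋ − ⌊4808/357⌋ = 2587.

2587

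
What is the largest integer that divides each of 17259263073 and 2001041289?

1521

Euclid: 17259263073 = 8·2001041289 + 1250932761; 2001041289 = 1·1250932761 + 750108528; 1250932761 = 1·750108528 + 500824233; 750108528 = 1·500824233 + 249284295; 500824233 = 2·249284295 + 2255643; 249284295 = 110·2255643 + 1163565; 2255643 = 1·1163565 + 1092078; 1163565 = 1·1092078 + 71487; 1092078 = 15·71487 + 19773; 71487 = 3·19773 + 12168; 19773 = 1·12168 + 7605; 12168 = 1·7605 + 4563; 7605 = 1·4563 + 3042; 4563 = 1·3042 + 1521; 3042 = 2·1521 + 0. Last nonzero remainder: 1521.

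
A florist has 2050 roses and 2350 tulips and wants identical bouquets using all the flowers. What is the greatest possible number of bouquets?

50

2050 = 2 · 5² · 41
2350 = 2 · 5² · 47
Common: 2 · 5² = 50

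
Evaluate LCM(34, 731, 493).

42398

lcm(34, 731) = 34·731/gcd = 24854/17 = 1462
lcm(1462, 493) = 1462·493/gcd = 720766/17 = 42398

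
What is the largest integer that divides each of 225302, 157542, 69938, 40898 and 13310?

242

225302 = 2 · 7² · 11² · 19; 157542 = 2 · 3 · 7 · 11² · 31; 69938 = 2 · 11² · 17²; 40898 = 2 · 11² · 13²; 13310 = 2 · 5 · 11³
gcd takes min exponent of each prime: 2 · 11² = 242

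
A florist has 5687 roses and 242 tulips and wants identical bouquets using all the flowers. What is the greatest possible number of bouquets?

121

Euclid: 5687 = 23·242 + 121; 242 = 2·121 + 0. Last nonzero remainder: 121.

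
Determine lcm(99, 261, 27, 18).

17226

lcm(99, 261) = 99·261/gcd = 25839/9 = 2871
lcm(2871, 27) = 2871·27/gcd = 77517/9 = 8613
lcm(8613, 18) = 8613·18/gcd = 155034/9 = 17226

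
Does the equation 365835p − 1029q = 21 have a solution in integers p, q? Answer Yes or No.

gcd(365835, 1029): 365835 = 355·1029 + 540; 1029 = 1·540 + 489; 540 = 1·489 + 51; 489 = 9·51 + 30; 51 = 1·30 + 21; 30 = 1·21 + 9; 21 = 2·9 + 3; 9 = 3·3 + 0 → 3
3 divides 21, so a solution exists.

Yes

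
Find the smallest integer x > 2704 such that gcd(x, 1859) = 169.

2873

Multiples of 169 above 2704: 169·17, 169·18, … . Need the cofactor coprime to 1859/169 = 11.
Checking s = 17, 18, … the first with gcd(s, 11) = 1 is s = 17, giving 2873.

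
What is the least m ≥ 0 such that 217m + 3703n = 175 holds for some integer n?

52

gcd(217, 3703) = 7 (Euclid: 3703 = 17·217 + 14; 217 = 15·14 + 7; 14 = 2·7 + 0), and 7 | 175.
Extended Euclid: 217·(256) + 3703·(-15) = 7. Scale by 25: m₀ = 6400.
General solution m = m₀ + 529t; reducing mod 529 gives m = 52 (and n = -3).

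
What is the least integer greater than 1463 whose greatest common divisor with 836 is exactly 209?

1881

836 = 209·4. Any t with gcd(t, 836) = 209 is a multiple of 209, say 209s, with s coprime to 4.
Need s > 1463/209, so s ≥ 8. First s ≥ 8 with gcd(s, 4) = 1 is s = 9. Thus t = 209·9 = 1881.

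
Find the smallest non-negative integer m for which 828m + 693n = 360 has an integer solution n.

54

Euclid: 828 = 1·693 + 135; 693 = 5·135 + 18; 135 = 7·18 + 9; 18 = 2·9 + 0 → gcd = 9; 360 = 9·40.
Back-substitution yields 828·(36) + 693·(-43) = 9, so one solution is m = 36·40 = 1440, n = -43·40 = -1720.
Solutions in m differ by 693/9 = 77; the one in [0, 77) is 1440 mod 77 = 54.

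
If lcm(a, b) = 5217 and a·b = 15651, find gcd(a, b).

From gcd × lcm = ab: gcd = 15651 / 5217 = 3.

3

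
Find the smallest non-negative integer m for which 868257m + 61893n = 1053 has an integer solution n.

gcd(868257, 61893) = 117 (Euclid: 868257 = 14·61893 + 1755; 61893 = 35·1755 + 468; 1755 = 3·468 + 351; 468 = 1·351 + 117; 351 = 3·117 + 0), and 117 | 1053.
Extended Euclid: 868257·(-141) + 61893·(1978) = 117. Scale by 9: m₀ = -1269.
General solution m = m₀ + 529t; reducing mod 529 gives m = 318 (and n = -4461).

318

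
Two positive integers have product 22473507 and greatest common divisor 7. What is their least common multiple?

3210501

Since gcd(a,b)·lcm(a,b) = ab, lcm = 22473507/7 = 3210501.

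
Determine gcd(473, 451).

Euclid: 473 = 1·451 + 22; 451 = 20·22 + 11; 22 = 2·11 + 0. Last nonzero remainder: 11.

11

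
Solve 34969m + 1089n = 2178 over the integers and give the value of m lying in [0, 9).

0

gcd(34969, 1089) = 121 (Euclid: 34969 = 32·1089 + 121; 1089 = 9·121 + 0), and 121 | 2178.
Extended Euclid: 34969·(1) + 1089·(-32) = 121. Scale by 18: m₀ = 18.
General solution m = m₀ + 9t; reducing mod 9 gives m = 0 (and n = 2).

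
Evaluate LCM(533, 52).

533 = 13 · 41; 52 = 2² · 13
max exponents: 2² · 13 · 41 = 2132

2132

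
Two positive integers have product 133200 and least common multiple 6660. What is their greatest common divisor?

gcd·lcm = product, so gcd = 133200/6660 = 20.

20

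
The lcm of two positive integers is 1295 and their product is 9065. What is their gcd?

gcd·lcm = product, so gcd = 9065/1295 = 7.

7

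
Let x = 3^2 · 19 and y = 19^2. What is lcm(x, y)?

3249

max exponent per prime: 3^2 · 19^2 = 3249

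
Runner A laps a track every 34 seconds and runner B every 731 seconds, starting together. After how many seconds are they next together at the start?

gcd first: 731 = 21·34 + 17; 34 = 2·17 + 0 → gcd = 17
lcm = 34·731/gcd = 24854/17 = 1462

1462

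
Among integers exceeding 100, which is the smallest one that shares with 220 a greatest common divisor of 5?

Multiples of 5 above 100: 5·21, 5·22, … . Need the cofactor coprime to 220/5 = 44.
Checking s = 21, 22, … the first with gcd(s, 44) = 1 is s = 21, giving 105.

105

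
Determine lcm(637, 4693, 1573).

637 = 7² · 13; 4693 = 13 · 19²; 1573 = 11² · 13
lcm takes max exponent of each prime: 7² · 11² · 13 · 19² = 27824797

27824797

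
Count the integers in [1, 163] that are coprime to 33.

33 = 3·11. Inclusion–exclusion on these primes:
163 − ⌊163/3⌋ − ⌊163/11⌋ + ⌊163/33⌋ = 99

99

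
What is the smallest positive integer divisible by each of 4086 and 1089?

gcd first: 4086 = 3·1089 + 819; 1089 = 1·819 + 270; 819 = 3·270 + 9; 270 = 30·9 + 0 → gcd = 9
lcm = 4086·1089/gcd = 4449654/9 = 494406

494406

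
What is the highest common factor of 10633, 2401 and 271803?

49

gcd(10633, 2401): 10633 = 4·2401 + 1029; 2401 = 2·1029 + 343; 1029 = 3·343 + 0 → 343
gcd(343, 271803): 271803 = 792·343 + 147; 343 = 2·147 + 49; 147 = 3·49 + 0 → 49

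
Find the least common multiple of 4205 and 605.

508805

4205 = 5 · 29²; 605 = 5 · 11²
max exponents: 5 · 11² · 29² = 508805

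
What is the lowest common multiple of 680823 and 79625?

4170040875

gcd first: 680823 = 8·79625 + 43823; 79625 = 1·43823 + 35802; 43823 = 1·35802 + 8021; 35802 = 4·8021 + 3718; 8021 = 2·3718 + 585; 3718 = 6·585 + 208; 585 = 2·208 + 169; 208 = 1·169 + 39; 169 = 4·39 + 13; 39 = 3·13 + 0 → gcd = 13
lcm = 680823·79625/gcd = 54210531375/13 = 4170040875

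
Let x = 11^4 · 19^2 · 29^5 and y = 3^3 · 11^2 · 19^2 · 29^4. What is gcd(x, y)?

30894741361

min exponent per shared prime: 11^2 · 19^2 · 29^4 = 30894741361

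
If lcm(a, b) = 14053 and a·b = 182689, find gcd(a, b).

gcd·lcm = product, so gcd = 182689/14053 = 13.

13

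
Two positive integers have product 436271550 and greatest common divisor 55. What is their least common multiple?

7932210

gcd·lcm = product, so lcm = 436271550/55 = 7932210.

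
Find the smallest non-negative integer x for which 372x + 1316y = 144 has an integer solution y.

11

gcd(372, 1316) = 4 (Euclid: 1316 = 3·372 + 200; 372 = 1·200 + 172; 200 = 1·172 + 28; 172 = 6·28 + 4; 28 = 7·4 + 0), and 4 | 144.
Extended Euclid: 372·(46) + 1316·(-13) = 4. Scale by 36: x₀ = 1656.
General solution x = x₀ + 329t; reducing mod 329 gives x = 11 (and y = -3).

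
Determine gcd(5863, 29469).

5863 = 11 · 13 · 41
29469 = 3 · 11 · 19 · 47
Common: 11 = 11

11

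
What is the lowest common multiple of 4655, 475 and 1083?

lcm(4655, 475) = 4655·475/gcd = 2211125/95 = 23275
lcm(23275, 1083) = 23275·1083/gcd = 25206825/19 = 1326675

1326675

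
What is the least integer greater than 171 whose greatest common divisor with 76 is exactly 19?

209

gcd(k, 76) = 19 forces 19 | k; write k = 19s. Then gcd(19s, 19·4) = 19·gcd(s, 4), so need gcd(s, 4) = 1.
19s > 171 gives s ≥ 10. The least s ≥ 10 coprime to 4 is 11, so k = 19·11 = 209.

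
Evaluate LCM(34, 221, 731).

34 = 2 · 17; 221 = 13 · 17; 731 = 17 · 43
lcm takes max exponent of each prime: 2 · 13 · 17 · 43 = 19006

19006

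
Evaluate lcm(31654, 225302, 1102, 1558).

31654 = 2 · 7² · 17 · 19; 225302 = 2 · 7² · 11² · 19; 1102 = 2 · 19 · 29; 1558 = 2 · 19 · 41
lcm takes max exponent of each prime: 2 · 7² · 11² · 17 · 19 · 29 · 41 = 4554029326

4554029326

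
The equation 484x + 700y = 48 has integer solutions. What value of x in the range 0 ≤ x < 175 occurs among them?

gcd(484, 700) = 4 (Euclid: 700 = 1·484 + 216; 484 = 2·216 + 52; 216 = 4·52 + 8; 52 = 6·8 + 4; 8 = 2·4 + 0), and 4 | 48.
Extended Euclid: 484·(81) + 700·(-56) = 4. Scale by 12: x₀ = 972.
General solution x = x₀ + 175t; reducing mod 175 gives x = 97 (and y = -67).

97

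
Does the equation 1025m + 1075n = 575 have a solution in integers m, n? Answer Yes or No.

gcd(1025, 1075): 1075 = 1·1025 + 50; 1025 = 20·50 + 25; 50 = 2·25 + 0 → 25
25 divides 575, so a solution exists.

Yes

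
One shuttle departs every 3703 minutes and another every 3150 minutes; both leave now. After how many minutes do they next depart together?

3703 = 7 · 23²; 3150 = 2 · 3² · 5² · 7
max exponents: 2 · 3² · 5² · 7 · 23² = 1666350

1666350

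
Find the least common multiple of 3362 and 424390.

713399590

3362 = 2 · 41²; 424390 = 2 · 5 · 31 · 37²
max exponents: 2 · 5 · 31 · 37² · 41² = 713399590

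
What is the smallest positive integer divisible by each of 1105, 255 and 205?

135915

lcm(1105, 255) = 1105·255/gcd = 281775/85 = 3315
lcm(3315, 205) = 3315·205/gcd = 679575/5 = 135915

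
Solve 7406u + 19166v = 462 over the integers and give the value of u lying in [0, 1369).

484

gcd(7406, 19166) = 14 (Euclid: 19166 = 2·7406 + 4354; 7406 = 1·4354 + 3052; 4354 = 1·3052 + 1302; 3052 = 2·1302 + 448; 1302 = 2·448 + 406; 448 = 1·406 + 42; 406 = 9·42 + 28; 42 = 1·28 + 14; 28 = 2·14 + 0), and 14 | 462.
Extended Euclid: 7406·(471) + 19166·(-182) = 14. Scale by 33: u₀ = 15543.
General solution u = u₀ + 1369t; reducing mod 1369 gives u = 484 (and v = -187).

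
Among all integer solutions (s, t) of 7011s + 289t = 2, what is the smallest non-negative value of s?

27

Reduce mod 289: 7011s ≡ 2 (mod 289). With g = gcd(7011, 289) = 1 dividing 2, divide through: 7011s ≡ 2 (mod 289).
Since gcd(7011, 289) = 1, s ≡ 2·(7011)⁻¹ ≡ 27 (mod 289). Smallest non-negative: 27.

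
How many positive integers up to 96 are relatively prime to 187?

Prime factors of 187: 11, 17. Count integers ≤ 96 divisible by none of them.
By inclusion–exclusion: 96 − ⌊96/11⌋ − ⌊96/17⌋ + ⌊96/187⌋ = 83.

83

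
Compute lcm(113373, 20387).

gcd first: 113373 = 5·20387 + 11438; 20387 = 1·11438 + 8949; 11438 = 1·8949 + 2489; 8949 = 3·2489 + 1482; 2489 = 1·1482 + 1007; 1482 = 1·1007 + 475; 1007 = 2·475 + 57; 475 = 8·57 + 19; 57 = 3·19 + 0 → gcd = 19
lcm = 113373·20387/gcd = 2311335351/19 = 121649229

121649229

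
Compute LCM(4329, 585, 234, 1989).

4329 = 3² · 13 · 37; 585 = 3² · 5 · 13; 234 = 2 · 3² · 13; 1989 = 3² · 13 · 17
lcm takes max exponent of each prime: 2 · 3² · 5 · 13 · 17 · 37 = 735930

735930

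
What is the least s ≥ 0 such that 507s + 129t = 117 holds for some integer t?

30

Euclid: 507 = 3·129 + 120; 129 = 1·120 + 9; 120 = 13·9 + 3; 9 = 3·3 + 0 → gcd = 3; 117 = 3·39.
Back-substitution yields 507·(14) + 129·(-55) = 3, so one solution is s = 14·39 = 546, t = -55·39 = -2145.
Solutions in s differ by 129/3 = 43; the one in [0, 43) is 546 mod 43 = 30.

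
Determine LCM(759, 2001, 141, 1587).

759 = 3 · 11 · 23; 2001 = 3 · 23 · 29; 141 = 3 · 47; 1587 = 3 · 23²
lcm takes max exponent of each prime: 3 · 11 · 23² · 29 · 47 = 23793891

23793891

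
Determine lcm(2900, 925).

2900 = 2² · 5² · 29; 925 = 5² · 37
max exponents: 2² · 5² · 29 · 37 = 107300

107300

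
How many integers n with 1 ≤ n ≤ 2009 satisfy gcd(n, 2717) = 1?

1599

Prime factors of 2717: 11, 13, 19. Count integers ≤ 2009 divisible by none of them.
By inclusion–exclusion: 2009 − ⌊2009/11⌋ − ⌊2009/13⌋ − ⌊2009/19⌋ + ⌊2009/143⌋ + ⌊2009/209⌋ + ⌊2009/247⌋ − ⌊2009/2717⌋ = 1599.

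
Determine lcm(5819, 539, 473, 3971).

5819 = 11 · 23²; 539 = 7² · 11; 473 = 11 · 43; 3971 = 11 · 19²
lcm takes max exponent of each prime: 7² · 11 · 19² · 23² · 43 = 4426088513

4426088513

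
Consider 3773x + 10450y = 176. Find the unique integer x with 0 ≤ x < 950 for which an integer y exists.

662

Euclid: 10450 = 2·3773 + 2904; 3773 = 1·2904 + 869; 2904 = 3·869 + 297; 869 = 2·297 + 275; 297 = 1·275 + 22; 275 = 12·22 + 11; 22 = 2·11 + 0 → gcd = 11; 176 = 11·16.
Back-substitution yields 3773·(457) + 10450·(-165) = 11, so one solution is x = 457·16 = 7312, y = -165·16 = -2640.
Solutions in x differ by 10450/11 = 950; the one in [0, 950) is 7312 mod 950 = 662.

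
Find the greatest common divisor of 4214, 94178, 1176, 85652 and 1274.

98

4214 = 2 · 7² · 43; 94178 = 2 · 7² · 31²; 1176 = 2³ · 3 · 7²; 85652 = 2² · 7² · 19 · 23; 1274 = 2 · 7² · 13
gcd takes min exponent of each prime: 2 · 7² = 98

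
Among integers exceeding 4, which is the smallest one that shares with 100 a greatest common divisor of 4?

8

100 = 4·25. Any a with gcd(a, 100) = 4 is a multiple of 4, say 4s, with s coprime to 25.
Need s > 4/4, so s ≥ 2. First s ≥ 2 with gcd(s, 25) = 1 is s = 2. Thus a = 4·2 = 8.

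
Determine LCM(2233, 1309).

37961

2233 = 7 · 11 · 29; 1309 = 7 · 11 · 17
max exponents: 7 · 11 · 17 · 29 = 37961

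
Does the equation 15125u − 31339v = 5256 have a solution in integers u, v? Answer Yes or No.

No

gcd(15125, 31339): 31339 = 2·15125 + 1089; 15125 = 13·1089 + 968; 1089 = 1·968 + 121; 968 = 8·121 + 0 → 121
121 does not divide 5256, so a solution does not exist.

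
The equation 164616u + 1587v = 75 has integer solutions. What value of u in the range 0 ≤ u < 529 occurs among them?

Euclid: 164616 = 103·1587 + 1155; 1587 = 1·1155 + 432; 1155 = 2·432 + 291; 432 = 1·291 + 141; 291 = 2·141 + 9; 141 = 15·9 + 6; 9 = 1·6 + 3; 6 = 2·3 + 0 → gcd = 3; 75 = 3·25.
Back-substitution yields 164616·(180) + 1587·(-18671) = 3, so one solution is u = 180·25 = 4500, v = -18671·25 = -466775.
Solutions in u differ by 1587/3 = 529; the one in [0, 529) is 4500 mod 529 = 268.

268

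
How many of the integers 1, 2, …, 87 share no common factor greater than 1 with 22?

40

Prime factors of 22: 2, 11. Count integers ≤ 87 divisible by none of them.
By inclusion–exclusion: 87 − ⌊87/2⌋ − ⌊87/11⌋ + ⌊87/22⌋ = 40.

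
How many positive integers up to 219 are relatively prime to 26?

Prime factors of 26: 2, 13. Count integers ≤ 219 divisible by none of them.
By inclusion–exclusion: 219 − ⌊219/2⌋ − ⌊219/13⌋ + ⌊219/26⌋ = 102.

102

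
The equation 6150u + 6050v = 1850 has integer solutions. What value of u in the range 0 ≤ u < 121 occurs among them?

Reduce mod 6050: 6150u ≡ 1850 (mod 6050). With g = gcd(6150, 6050) = 50 dividing 1850, divide through: 123u ≡ 37 (mod 121).
Since gcd(123, 121) = 1, u ≡ 37·(123)⁻¹ ≡ 79 (mod 121). Smallest non-negative: 79.

79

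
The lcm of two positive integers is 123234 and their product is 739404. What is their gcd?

gcd·lcm = product, so gcd = 739404/123234 = 6.

6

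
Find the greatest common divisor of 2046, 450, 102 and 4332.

6

gcd(2046, 450): 2046 = 4·450 + 246; 450 = 1·246 + 204; 246 = 1·204 + 42; 204 = 4·42 + 36; 42 = 1·36 + 6; 36 = 6·6 + 0 → 6
gcd(6, 102): 102 = 17·6 + 0 → 6
gcd(6, 4332): 4332 = 722·6 + 0 → 6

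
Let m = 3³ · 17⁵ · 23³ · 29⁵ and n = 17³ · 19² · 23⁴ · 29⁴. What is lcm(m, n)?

79435915749459039982311

max exponent per prime: 3³ · 17⁵ · 19² · 23⁴ · 29⁵ = 79435915749459039982311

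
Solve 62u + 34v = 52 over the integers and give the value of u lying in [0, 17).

Euclid: 62 = 1·34 + 28; 34 = 1·28 + 6; 28 = 4·6 + 4; 6 = 1·4 + 2; 4 = 2·2 + 0 → gcd = 2; 52 = 2·26.
Back-substitution yields 62·(-6) + 34·(11) = 2, so one solution is u = -6·26 = -156, v = 11·26 = 286.
Solutions in u differ by 34/2 = 17; the one in [0, 17) is -156 mod 17 = 14.

14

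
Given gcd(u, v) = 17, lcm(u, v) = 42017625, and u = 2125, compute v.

336141

Using uv = gcd(u,v)·lcm(u,v) = 17·42017625 = 714299625, we get v = 714299625/2125 = 336141.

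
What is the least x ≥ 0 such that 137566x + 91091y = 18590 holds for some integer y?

gcd(137566, 91091) = 1859 (Euclid: 137566 = 1·91091 + 46475; 91091 = 1·46475 + 44616; 46475 = 1·44616 + 1859; 44616 = 24·1859 + 0), and 1859 | 18590.
Extended Euclid: 137566·(2) + 91091·(-3) = 1859. Scale by 10: x₀ = 20.
General solution x = x₀ + 49t; reducing mod 49 gives x = 20 (and y = -30).

20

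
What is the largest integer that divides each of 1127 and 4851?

49

1127 = 7² · 23
4851 = 3² · 7² · 11
Common: 7² = 49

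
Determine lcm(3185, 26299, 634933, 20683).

3185 = 5 · 7² · 13; 26299 = 7 · 13 · 17²; 634933 = 13³ · 17²; 20683 = 13 · 37 · 43
lcm takes max exponent of each prime: 5 · 7² · 13³ · 17² · 37 · 43 = 247493708735

247493708735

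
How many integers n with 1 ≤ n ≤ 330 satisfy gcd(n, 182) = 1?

130

182 = 2·7·13. Inclusion–exclusion on these primes:
330 − ⌊330/2⌋ − ⌊330/7⌋ − ⌊330/13⌋ + ⌊330/14⌋ + ⌊330/26⌋ + ⌊330/91⌋ − ⌊330/182⌋ = 130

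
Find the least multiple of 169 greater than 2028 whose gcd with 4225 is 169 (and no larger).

2197

4225 = 169·25. Any k with gcd(k, 4225) = 169 is a multiple of 169, say 169s, with s coprime to 25.
Need s > 2028/169, so s ≥ 13. First s ≥ 13 with gcd(s, 25) = 1 is s = 13. Thus k = 169·13 = 2197.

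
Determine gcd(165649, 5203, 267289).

gcd(165649, 5203): 165649 = 31·5203 + 4356; 5203 = 1·4356 + 847; 4356 = 5·847 + 121; 847 = 7·121 + 0 → 121
gcd(121, 267289): 267289 = 2209·121 + 0 → 121

121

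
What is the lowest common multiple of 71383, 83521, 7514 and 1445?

206296870

lcm(71383, 83521) = 71383·83521/gcd = 5961979543/289 = 20629687
lcm(20629687, 7514) = 20629687·7514/gcd = 155011468118/3757 = 41259374
lcm(41259374, 1445) = 41259374·1445/gcd = 59619795430/289 = 206296870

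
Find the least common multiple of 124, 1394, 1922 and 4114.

324191428

lcm(124, 1394) = 124·1394/gcd = 172856/2 = 86428
lcm(86428, 1922) = 86428·1922/gcd = 166114616/62 = 2679268
lcm(2679268, 4114) = 2679268·4114/gcd = 11022508552/34 = 324191428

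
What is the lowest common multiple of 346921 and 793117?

762185437

346921 = 19² · 31²; 793117 = 13³ · 19²
max exponents: 13³ · 19² · 31² = 762185437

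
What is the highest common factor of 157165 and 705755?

Euclid: 705755 = 4·157165 + 77095; 157165 = 2·77095 + 2975; 77095 = 25·2975 + 2720; 2975 = 1·2720 + 255; 2720 = 10·255 + 170; 255 = 1·170 + 85; 170 = 2·85 + 0. Last nonzero remainder: 85.

85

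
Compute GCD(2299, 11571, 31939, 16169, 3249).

gcd(2299, 11571): 11571 = 5·2299 + 76; 2299 = 30·76 + 19; 76 = 4·19 + 0 → 19
gcd(19, 31939): 31939 = 1681·19 + 0 → 19
gcd(19, 16169): 16169 = 851·19 + 0 → 19
gcd(19, 3249): 3249 = 171·19 + 0 → 19

19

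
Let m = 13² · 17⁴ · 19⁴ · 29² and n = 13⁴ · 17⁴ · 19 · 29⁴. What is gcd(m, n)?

min exponent per shared prime: 13² · 17⁴ · 19 · 29² = 225544367971

225544367971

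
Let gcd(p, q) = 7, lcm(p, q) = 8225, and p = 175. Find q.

p·q = gcd·lcm = 7·8225 = 57575, so q = 57575/175 = 329.

329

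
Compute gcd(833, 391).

17

833 = 7² · 17
391 = 17 · 23
Common: 17 = 17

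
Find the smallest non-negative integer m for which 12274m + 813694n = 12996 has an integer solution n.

Euclid: 813694 = 66·12274 + 3610; 12274 = 3·3610 + 1444; 3610 = 2·1444 + 722; 1444 = 2·722 + 0 → gcd = 722; 12996 = 722·18.
Back-substitution yields 12274·(-464) + 813694·(7) = 722, so one solution is m = -464·18 = -8352, n = 7·18 = 126.
Solutions in m differ by 813694/722 = 1127; the one in [0, 1127) is -8352 mod 1127 = 664.

664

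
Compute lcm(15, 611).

9165

15 = 3 · 5; 611 = 13 · 47
max exponents: 3 · 5 · 13 · 47 = 9165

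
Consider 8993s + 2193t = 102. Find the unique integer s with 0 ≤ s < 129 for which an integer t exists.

Euclid: 8993 = 4·2193 + 221; 2193 = 9·221 + 204; 221 = 1·204 + 17; 204 = 12·17 + 0 → gcd = 17; 102 = 17·6.
Back-substitution yields 8993·(10) + 2193·(-41) = 17, so one solution is s = 10·6 = 60, t = -41·6 = -246.
Solutions in s differ by 2193/17 = 129; the one in [0, 129) is 60 mod 129 = 60.

60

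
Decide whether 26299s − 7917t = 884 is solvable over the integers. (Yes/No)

By Bézout, 26299s − 7917t = 884 has integer solutions iff gcd(26299, 7917) | 884.
Euclid: 26299 = 3·7917 + 2548; 7917 = 3·2548 + 273; 2548 = 9·273 + 91; 273 = 3·91 + 0. gcd = 91; 884 mod 91 = 65. No.

No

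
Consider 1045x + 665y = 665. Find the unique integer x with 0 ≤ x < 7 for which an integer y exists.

gcd(1045, 665) = 95 (Euclid: 1045 = 1·665 + 380; 665 = 1·380 + 285; 380 = 1·285 + 95; 285 = 3·95 + 0), and 95 | 665.
Extended Euclid: 1045·(2) + 665·(-3) = 95. Scale by 7: x₀ = 14.
General solution x = x₀ + 7t; reducing mod 7 gives x = 0 (and y = 1).

0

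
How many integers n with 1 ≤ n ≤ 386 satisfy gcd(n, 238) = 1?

238 = 2·7·17. Inclusion–exclusion on these primes:
386 − ⌊386/2⌋ − ⌊386/7⌋ − ⌊386/17⌋ + ⌊386/14⌋ + ⌊386/34⌋ + ⌊386/119⌋ − ⌊386/238⌋ = 156

156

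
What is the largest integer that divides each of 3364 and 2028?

Euclid: 3364 = 1·2028 + 1336; 2028 = 1·1336 + 692; 1336 = 1·692 + 644; 692 = 1·644 + 48; 644 = 13·48 + 20; 48 = 2·20 + 8; 20 = 2·8 + 4; 8 = 2·4 + 0. Last nonzero remainder: 4.

4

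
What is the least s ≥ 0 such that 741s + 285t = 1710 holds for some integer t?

Euclid: 741 = 2·285 + 171; 285 = 1·171 + 114; 171 = 1·114 + 57; 114 = 2·57 + 0 → gcd = 57; 1710 = 57·30.
Back-substitution yields 741·(2) + 285·(-5) = 57, so one solution is s = 2·30 = 60, t = -5·30 = -150.
Solutions in s differ by 285/57 = 5; the one in [0, 5) is 60 mod 5 = 0.

0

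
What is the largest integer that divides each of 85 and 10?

85 = 5 · 17
10 = 2 · 5
Common: 5 = 5

5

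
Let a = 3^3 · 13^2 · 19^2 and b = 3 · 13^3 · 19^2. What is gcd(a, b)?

min exponent per shared prime: 3 · 13^2 · 19^2 = 183027

183027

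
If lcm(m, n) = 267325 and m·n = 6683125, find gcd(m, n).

From gcd × lcm = mn: gcd = 6683125 / 267325 = 25.

25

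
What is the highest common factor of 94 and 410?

2

94 = 2 · 47
410 = 2 · 5 · 41
Common: 2 = 2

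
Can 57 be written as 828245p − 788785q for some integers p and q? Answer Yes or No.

No

gcd(828245, 788785): 828245 = 1·788785 + 39460; 788785 = 19·39460 + 39045; 39460 = 1·39045 + 415; 39045 = 94·415 + 35; 415 = 11·35 + 30; 35 = 1·30 + 5; 30 = 6·5 + 0 → 5
5 does not divide 57, so a solution does not exist.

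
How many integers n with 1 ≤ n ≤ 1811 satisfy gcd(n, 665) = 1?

Prime factors of 665: 5, 7, 19. Count integers ≤ 1811 divisible by none of them.
By inclusion–exclusion: 1811 − ⌊1811/5⌋ − ⌊1811/7⌋ − ⌊1811/19⌋ + ⌊1811/35⌋ + ⌊1811/95⌋ + ⌊1811/133⌋ − ⌊1811/665⌋ = 1177.

1177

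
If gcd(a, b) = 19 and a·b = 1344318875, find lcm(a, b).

gcd·lcm = product, so lcm = 1344318875/19 = 70753625.

70753625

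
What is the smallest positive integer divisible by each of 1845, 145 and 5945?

53505

1845 = 3² · 5 · 41; 145 = 5 · 29; 5945 = 5 · 29 · 41
lcm takes max exponent of each prime: 3² · 5 · 29 · 41 = 53505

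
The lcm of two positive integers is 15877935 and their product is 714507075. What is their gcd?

From gcd × lcm = ab: gcd = 714507075 / 15877935 = 45.

45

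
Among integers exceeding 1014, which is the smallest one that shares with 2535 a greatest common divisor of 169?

Multiples of 169 above 1014: 169·7, 169·8, … . Need the cofactor coprime to 2535/169 = 15.
Checking s = 7, 8, … the first with gcd(s, 15) = 1 is s = 7, giving 1183.

1183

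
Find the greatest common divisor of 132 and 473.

11

Euclid: 473 = 3·132 + 77; 132 = 1·77 + 55; 77 = 1·55 + 22; 55 = 2·22 + 11; 22 = 2·11 + 0. Last nonzero remainder: 11.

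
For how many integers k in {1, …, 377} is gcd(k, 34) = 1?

Prime factors of 34: 2, 17. Count integers ≤ 377 divisible by none of them.
By inclusion–exclusion: 377 − ⌊377/2⌋ − ⌊377/17⌋ + ⌊377/34⌋ = 178.

178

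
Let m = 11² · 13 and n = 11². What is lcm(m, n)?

max exponent per prime: 11² · 13 = 1573

1573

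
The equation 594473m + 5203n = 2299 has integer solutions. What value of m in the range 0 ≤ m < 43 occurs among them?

33

Euclid: 594473 = 114·5203 + 1331; 5203 = 3·1331 + 1210; 1331 = 1·1210 + 121; 1210 = 10·121 + 0 → gcd = 121; 2299 = 121·19.
Back-substitution yields 594473·(4) + 5203·(-457) = 121, so one solution is m = 4·19 = 76, n = -457·19 = -8683.
Solutions in m differ by 5203/121 = 43; the one in [0, 43) is 76 mod 43 = 33.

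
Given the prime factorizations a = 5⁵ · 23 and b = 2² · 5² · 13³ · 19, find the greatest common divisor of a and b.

25

min exponent per shared prime: 5² = 25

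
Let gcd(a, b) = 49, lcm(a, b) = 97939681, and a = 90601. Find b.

52969

Using ab = gcd(a,b)·lcm(a,b) = 49·97939681 = 4799044369, we get b = 4799044369/90601 = 52969.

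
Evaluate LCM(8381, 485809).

14088461

8381 = 17² · 29; 485809 = 17² · 41²
max exponents: 17² · 29 · 41² = 14088461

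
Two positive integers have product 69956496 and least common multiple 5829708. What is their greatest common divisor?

From gcd × lcm = mn: gcd = 69956496 / 5829708 = 12.

12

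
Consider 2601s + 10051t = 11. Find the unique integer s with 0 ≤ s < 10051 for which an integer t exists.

5951

Reduce mod 10051: 2601s ≡ 11 (mod 10051). With g = gcd(2601, 10051) = 1 dividing 11, divide through: 2601s ≡ 11 (mod 10051).
Since gcd(2601, 10051) = 1, s ≡ 11·(2601)⁻¹ ≡ 5951 (mod 10051). Smallest non-negative: 5951.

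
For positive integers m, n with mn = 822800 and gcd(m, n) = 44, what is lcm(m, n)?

Since gcd(m,n)·lcm(m,n) = mn, lcm = 822800/44 = 18700.

18700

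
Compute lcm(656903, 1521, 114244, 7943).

1111479876

656903 = 13⁴ · 23; 1521 = 3² · 13²; 114244 = 2² · 13⁴; 7943 = 13² · 47
lcm takes max exponent of each prime: 2² · 3² · 13⁴ · 23 · 47 = 1111479876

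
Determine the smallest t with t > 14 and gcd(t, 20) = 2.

gcd(t, 20) = 2 forces 2 | t; write t = 2s. Then gcd(2s, 2·10) = 2·gcd(s, 10), so need gcd(s, 10) = 1.
2s > 14 gives s ≥ 8. The least s ≥ 8 coprime to 10 is 9, so t = 2·9 = 18.

18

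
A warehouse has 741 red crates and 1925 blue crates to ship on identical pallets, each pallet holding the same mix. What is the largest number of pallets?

741 = 3 · 13 · 19
1925 = 5² · 7 · 11
Common: 1 = 1

1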